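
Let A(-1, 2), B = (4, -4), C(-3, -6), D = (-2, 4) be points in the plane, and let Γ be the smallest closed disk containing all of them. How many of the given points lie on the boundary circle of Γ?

3

The minimum enclosing circle of a finite set is fixed by two of the points (as a diameter) or three (as a circumcircle).
The minimum enclosing circle is determined by three boundary points: B, C, D.
Their circumcentre is (-10/17, -81/68) with r² = 133825/4624.
The farthest remaining point A is at distance² 47873/4624 ≤ 133825/4624.
The points at distance exactly r from the centre are B, C, D — 3 points.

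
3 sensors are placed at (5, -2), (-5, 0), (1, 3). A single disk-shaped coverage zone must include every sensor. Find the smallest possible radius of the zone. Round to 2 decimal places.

Call the three points A, B, C in the order given.
Side lengths²: AB² = 104, AC² = 41, BC² = 45.
Since AB² = 104 ≥ 45 + 41 = 86, the angle opposite AB is not acute, so the smallest enclosing circle has AB as diameter.
Centre = midpoint of AB = (0, -1), r² = 104/4 = 26.
r = √26 ≈ 5.10.

5.10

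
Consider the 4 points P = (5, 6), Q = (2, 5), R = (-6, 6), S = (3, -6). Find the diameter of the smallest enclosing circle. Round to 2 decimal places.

15.21

The minimum enclosing circle of a finite set is fixed by two of the points (as a diameter) or three (as a circumcircle).
The minimum enclosing circle is determined by three boundary points: P, R, S.
Their circumcentre is (-0.5, 0.75) with r² = 57.8125.
The farthest remaining point Q is at distance² 24.3125 ≤ 57.8125.
Diameter = 2r = 2√(57.8125) ≈ 15.21.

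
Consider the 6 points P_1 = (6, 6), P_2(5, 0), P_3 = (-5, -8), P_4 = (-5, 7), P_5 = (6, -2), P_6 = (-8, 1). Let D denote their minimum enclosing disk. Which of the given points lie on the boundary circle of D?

P_1, P_3, P_4

The minimum enclosing circle is determined by three boundary points: P_1, P_3, P_4.
Their circumcentre is (-3/22, -0.5) with r² = 19337/242.
The farthest remaining point P_6 is at distance² 15509/242 ≤ 19337/242.
The points at distance exactly r from the centre are P_1, P_3, P_4 — 3 points.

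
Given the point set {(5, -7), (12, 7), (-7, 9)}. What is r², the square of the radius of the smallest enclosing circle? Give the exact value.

Call the three points A, B, C in the order given.
Side lengths²: AB² = 245, AC² = 400, BC² = 365.
Since AC² = 400 < 365 + 245 = 610, the triangle is acute, so the smallest enclosing circle is the circumcircle.
Circumcentre = (2, 3.25), r² = 114.0625.

114.0625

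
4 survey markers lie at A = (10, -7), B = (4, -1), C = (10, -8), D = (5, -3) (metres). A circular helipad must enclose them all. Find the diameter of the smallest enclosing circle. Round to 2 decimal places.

A smallest enclosing disk is always determined by at most three of the input points on its boundary.
The farthest pair is B–C with squared distance 85. The circle on this segment as diameter has centre (7, -4.5) and r² = 85/4 = 21.25.
Check A: distance² to centre = 15.25 ≤ 21.25, so it lies inside.
All remaining points lie in this disk, and no smaller disk contains both endpoints, so this is the minimum enclosing circle.
Diameter = 2r = 2√(21.25) ≈ 9.22.

9.22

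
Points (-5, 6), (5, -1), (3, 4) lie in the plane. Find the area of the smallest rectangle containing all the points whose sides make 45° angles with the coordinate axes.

In coordinates u = x + y, v = x − y the rectangle is axis-aligned; the map (x,y)→(u,v) scales areas by 2.
u-values: 1, 4, 7; range = 7 − 1 = 6.
v-values: -11, 6, -1; range = 6 − (-11) = 17.
Area = (6 × 17) / 2 = 51.

51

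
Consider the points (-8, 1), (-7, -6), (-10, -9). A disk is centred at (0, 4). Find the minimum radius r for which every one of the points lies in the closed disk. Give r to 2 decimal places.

The required radius is the distance from (0, 4) to the farthest point.
Squared distances: 73, 149, 269.
Maximum is 269, attained at (-10, -9).
r = √269 ≈ 16.40.

16.40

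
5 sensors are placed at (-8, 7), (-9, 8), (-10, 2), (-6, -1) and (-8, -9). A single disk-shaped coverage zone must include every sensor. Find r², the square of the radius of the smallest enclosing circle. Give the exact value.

By Welzl's lemma the MEC is supported by two points (diametrically opposite) or three points (on a circumcircle).
The farthest pair is (-9, 8)–(-8, -9) with squared distance 290. The circle on this segment as diameter has centre (-8.5, -0.5) and r² = 290/4 = 72.5.
Check (-8, 7): distance² to centre = 56.5 ≤ 72.5, so it lies inside.
All remaining points lie in this disk, and no smaller disk contains both endpoints, so this is the minimum enclosing circle.

72.5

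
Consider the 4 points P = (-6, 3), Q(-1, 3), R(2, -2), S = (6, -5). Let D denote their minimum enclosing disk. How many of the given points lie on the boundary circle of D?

2

A smallest enclosing disk is always determined by at most three of the input points on its boundary.
The farthest pair is P–S with squared distance 208. The circle on this segment as diameter has centre (0, -1) and r² = 208/4 = 52.
Check Q: distance² to centre = 17 ≤ 52, so it lies inside.
All remaining points lie in this disk, and no smaller disk contains both endpoints, so this is the minimum enclosing circle.
The points at distance exactly r from the centre are P, S — 2 points.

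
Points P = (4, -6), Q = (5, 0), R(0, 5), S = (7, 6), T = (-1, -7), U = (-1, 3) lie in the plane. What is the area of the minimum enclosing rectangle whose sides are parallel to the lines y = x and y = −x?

157.5

In coordinates u = x + y, v = x − y the rectangle is axis-aligned; the map (x,y)→(u,v) scales areas by 2.
u-values: -2, 5, 5, 13, -8, 2; range = 13 − (-8) = 21.
v-values: 10, 5, -5, 1, 6, -4; range = 10 − (-5) = 15.
Area = (21 × 15) / 2 = 157.5.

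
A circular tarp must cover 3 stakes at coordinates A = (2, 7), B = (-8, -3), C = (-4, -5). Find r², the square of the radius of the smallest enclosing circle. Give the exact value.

50

Side lengths²: AB² = 200, AC² = 180, BC² = 20.
Since AB² = 200 ≥ 180 + 20 = 200, the angle opposite AB is not acute, so the smallest enclosing circle has AB as diameter.
Centre = midpoint of AB = (-3, 2), r² = 200/4 = 50.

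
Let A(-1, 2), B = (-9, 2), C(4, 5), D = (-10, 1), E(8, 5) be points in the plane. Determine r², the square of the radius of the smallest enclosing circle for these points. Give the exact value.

A smallest enclosing disk is always determined by at most three of the input points on its boundary.
The farthest pair is D–E with squared distance 340. The circle on this segment as diameter has centre (-1, 3) and r² = 340/4 = 85.
Check A: distance² to centre = 1 ≤ 85, so it lies inside.
All remaining points lie in this disk, and no smaller disk contains both endpoints, so this is the minimum enclosing circle.

85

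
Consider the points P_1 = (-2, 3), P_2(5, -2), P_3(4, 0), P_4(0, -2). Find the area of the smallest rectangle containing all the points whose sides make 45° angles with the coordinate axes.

36

In coordinates u = x + y, v = x − y the rectangle is axis-aligned; the map (x,y)→(u,v) scales areas by 2.
u-values: 1, 3, 4, -2; range = 4 − (-2) = 6.
v-values: -5, 7, 4, 2; range = 7 − (-5) = 12.
Area = (6 × 12) / 2 = 36.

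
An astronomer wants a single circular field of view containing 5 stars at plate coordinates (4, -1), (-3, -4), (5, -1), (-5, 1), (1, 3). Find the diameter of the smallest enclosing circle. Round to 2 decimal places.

10.20

The minimum enclosing circle of a finite set is fixed by two of the points (as a diameter) or three (as a circumcircle).
The farthest pair is (5, -1)–(-5, 1) with squared distance 104. The circle on this segment as diameter has centre (0, 0) and r² = 104/4 = 26.
Check (4, -1): distance² to centre = 17 ≤ 26, so it lies inside.
All remaining points lie in this disk, and no smaller disk contains both endpoints, so this is the minimum enclosing circle.
Diameter = 2r = 2√26 ≈ 10.20.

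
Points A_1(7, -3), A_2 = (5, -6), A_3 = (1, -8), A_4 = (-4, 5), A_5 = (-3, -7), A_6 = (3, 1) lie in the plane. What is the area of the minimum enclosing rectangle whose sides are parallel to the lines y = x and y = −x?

In coordinates u = x + y, v = x − y the rectangle is axis-aligned; the map (x,y)→(u,v) scales areas by 2.
u-values: 4, -1, -7, 1, -10, 4; range = 4 − (-10) = 14.
v-values: 10, 11, 9, -9, 4, 2; range = 11 − (-9) = 20.
Area = (14 × 20) / 2 = 140.

140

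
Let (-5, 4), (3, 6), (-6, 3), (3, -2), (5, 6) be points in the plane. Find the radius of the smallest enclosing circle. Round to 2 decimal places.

The minimum enclosing circle is determined by three boundary points: (-6, 3), (3, -2), (5, 6).
Their circumcentre is (-4/41, 124/41) with r² = 58565/1681.
The farthest remaining point (-5, 4) is at distance² 42001/1681 ≤ 58565/1681.
r = √(58565/1681) ≈ 5.90.

5.90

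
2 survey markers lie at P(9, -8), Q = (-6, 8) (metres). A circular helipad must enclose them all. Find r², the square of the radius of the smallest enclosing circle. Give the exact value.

120.25

The smallest circle enclosing two points has them as diameter endpoints.
Centre = midpoint = (1.5, 0); r² = |PQ|²/4 = 481/4 = 120.25.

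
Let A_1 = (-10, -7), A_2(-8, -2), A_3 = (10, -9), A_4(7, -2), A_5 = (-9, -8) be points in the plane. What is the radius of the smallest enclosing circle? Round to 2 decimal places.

By Welzl's lemma the MEC is supported by two points (diametrically opposite) or three points (on a circumcircle).
The farthest pair is A_1–A_3 with squared distance 404. The circle on this segment as diameter has centre (0, -8) and r² = 404/4 = 101.
Check A_2: distance² to centre = 100 ≤ 101, so it lies inside.
All remaining points lie in this disk, and no smaller disk contains both endpoints, so this is the minimum enclosing circle.
r = √101 ≈ 10.05.

10.05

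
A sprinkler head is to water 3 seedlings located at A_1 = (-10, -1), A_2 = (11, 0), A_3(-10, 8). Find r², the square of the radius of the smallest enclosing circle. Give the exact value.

111605/882

Side lengths²: A_1A_2² = 442, A_1A_3² = 81, A_2A_3² = 505.
Since A_2A_3² = 505 < 442 + 81 = 523, the triangle is acute, so the smallest enclosing circle is the circumcircle.
Circumcentre = (13/42, 3.5), r² = 111605/882.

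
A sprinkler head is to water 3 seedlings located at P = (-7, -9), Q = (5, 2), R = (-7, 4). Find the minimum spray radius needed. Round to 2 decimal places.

8.25

Side lengths²: PQ² = 265, PR² = 169, QR² = 148.
Since PQ² = 265 < 169 + 148 = 317, the triangle is acute, so the smallest enclosing circle is the circumcircle.
Circumcentre = (-23/12, -2.5), r² = 9805/144.
r = √(9805/144) ≈ 8.25.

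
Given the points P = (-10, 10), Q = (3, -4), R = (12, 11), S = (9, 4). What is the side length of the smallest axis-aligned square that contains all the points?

The bounding box has width 22 and height 15.
An axis-aligned square enclosing the set must have side ≥ max(width, height).
So the minimum side is max(22, 15) = 22.

22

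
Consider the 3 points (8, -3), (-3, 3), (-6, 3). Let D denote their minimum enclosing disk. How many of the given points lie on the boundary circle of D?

2

Call the three points A, B, C in the order given.
Side lengths²: AB² = 157, AC² = 232, BC² = 9.
Since AC² = 232 ≥ 157 + 9 = 166, the angle opposite AC is not acute, so the smallest enclosing circle has AC as diameter.
Centre = midpoint of AC = (1, 0), r² = 232/4 = 58.
The points at distance exactly r from the centre are (8, -3), (-6, 3) — 2 points.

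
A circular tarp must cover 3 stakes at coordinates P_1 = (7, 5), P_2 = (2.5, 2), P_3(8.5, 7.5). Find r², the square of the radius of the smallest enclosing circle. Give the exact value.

Side lengths²: P_1P_2² = 29.25, P_1P_3² = 8.5, P_2P_3² = 66.25.
Since P_2P_3² = 66.25 ≥ 29.25 + 8.5 = 37.75, the angle opposite P_2P_3 is not acute, so the smallest enclosing circle has P_2P_3 as diameter.
Centre = midpoint of P_2P_3 = (5.5, 4.75), r² = 66.25/4 = 16.5625.

16.5625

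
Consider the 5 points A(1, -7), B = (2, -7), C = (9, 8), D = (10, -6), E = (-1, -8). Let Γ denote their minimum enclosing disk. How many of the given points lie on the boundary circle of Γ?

2

The minimum enclosing circle of a finite set is fixed by two of the points (as a diameter) or three (as a circumcircle).
The farthest pair is C–E with squared distance 356. The circle on this segment as diameter has centre (4, 0) and r² = 356/4 = 89.
Check A: distance² to centre = 58 ≤ 89, so it lies inside.
All remaining points lie in this disk, and no smaller disk contains both endpoints, so this is the minimum enclosing circle.
The points at distance exactly r from the centre are C, E — 2 points.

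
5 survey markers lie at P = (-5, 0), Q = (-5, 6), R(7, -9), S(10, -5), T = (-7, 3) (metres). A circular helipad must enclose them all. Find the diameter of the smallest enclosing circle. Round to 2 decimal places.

A smallest enclosing disk is always determined by at most three of the input points on its boundary.
The minimum enclosing circle is determined by three boundary points: Q, R, S.
Their circumcentre is (67/62, -89/62) with r² = 177325/1922.
The farthest remaining point T is at distance² 163313/1922 ≤ 177325/1922.
Diameter = 2r = 2√(177325/1922) ≈ 19.21.

19.21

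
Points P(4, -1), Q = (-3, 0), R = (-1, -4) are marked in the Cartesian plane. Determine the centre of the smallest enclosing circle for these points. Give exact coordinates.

(6/13, -10/13)

Side lengths²: PQ² = 50, PR² = 34, QR² = 20.
Since PQ² = 50 < 34 + 20 = 54, the triangle is acute, so the smallest enclosing circle is the circumcircle.
Circumcentre = (6/13, -10/13), r² = 2125/169.
Centre = (6/13, -10/13).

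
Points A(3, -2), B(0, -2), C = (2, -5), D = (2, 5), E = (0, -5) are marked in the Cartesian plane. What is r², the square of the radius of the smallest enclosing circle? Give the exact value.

26

The minimum enclosing circle of a finite set is fixed by two of the points (as a diameter) or three (as a circumcircle).
The farthest pair is D–E with squared distance 104. The circle on this segment as diameter has centre (1, 0) and r² = 104/4 = 26.
Check A: distance² to centre = 8 ≤ 26, so it lies inside.
All remaining points lie in this disk, and no smaller disk contains both endpoints, so this is the minimum enclosing circle.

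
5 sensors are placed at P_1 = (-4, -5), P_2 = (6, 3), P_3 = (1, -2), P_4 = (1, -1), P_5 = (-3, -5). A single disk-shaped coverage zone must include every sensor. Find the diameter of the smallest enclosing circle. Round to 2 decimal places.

By Welzl's lemma the MEC is supported by two points (diametrically opposite) or three points (on a circumcircle).
The farthest pair is P_1–P_2 with squared distance 164. The circle on this segment as diameter has centre (1, -1) and r² = 164/4 = 41.
Check P_3: distance² to centre = 1 ≤ 41, so it lies inside.
All remaining points lie in this disk, and no smaller disk contains both endpoints, so this is the minimum enclosing circle.
Diameter = 2r = 2√41 ≈ 12.81.

12.81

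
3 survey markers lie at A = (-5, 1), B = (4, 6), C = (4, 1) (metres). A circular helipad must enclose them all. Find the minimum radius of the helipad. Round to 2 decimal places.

5.15

Side lengths²: AB² = 106, AC² = 81, BC² = 25.
Since AB² = 106 ≥ 81 + 25 = 106, the angle opposite AB is not acute, so the smallest enclosing circle has AB as diameter.
Centre = midpoint of AB = (-0.5, 3.5), r² = 106/4 = 26.5.
r = √(26.5) ≈ 5.15.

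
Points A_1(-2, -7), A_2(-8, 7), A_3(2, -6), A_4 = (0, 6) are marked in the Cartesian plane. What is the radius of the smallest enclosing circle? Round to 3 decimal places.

The farthest pair is A_2–A_3 with squared distance 269. The circle on this segment as diameter has centre (-3, 0.5) and r² = 269/4 = 67.25.
Check A_1: distance² to centre = 57.25 ≤ 67.25, so it lies inside.
All remaining points lie in this disk, and no smaller disk contains both endpoints, so this is the minimum enclosing circle.
r = √(67.25) ≈ 8.201.

8.201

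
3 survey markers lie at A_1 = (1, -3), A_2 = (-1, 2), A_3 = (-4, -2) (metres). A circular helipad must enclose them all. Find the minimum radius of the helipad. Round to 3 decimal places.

Side lengths²: A_1A_2² = 29, A_1A_3² = 26, A_2A_3² = 25.
Since A_1A_2² = 29 < 26 + 25 = 51, the triangle is acute, so the smallest enclosing circle is the circumcircle.
Circumcentre = (-55/46, -45/46), r² = 9425/1058.
r = √(9425/1058) ≈ 2.985.

2.985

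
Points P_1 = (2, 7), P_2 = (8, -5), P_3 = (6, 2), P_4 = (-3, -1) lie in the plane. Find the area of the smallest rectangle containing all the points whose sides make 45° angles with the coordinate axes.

In coordinates u = x + y, v = x − y the rectangle is axis-aligned; the map (x,y)→(u,v) scales areas by 2.
u-values: 9, 3, 8, -4; range = 9 − (-4) = 13.
v-values: -5, 13, 4, -2; range = 13 − (-5) = 18.
Area = (13 × 18) / 2 = 117.

117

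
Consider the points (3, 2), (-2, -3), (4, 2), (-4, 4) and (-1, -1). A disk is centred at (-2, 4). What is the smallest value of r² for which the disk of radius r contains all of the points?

49

The required radius is the distance from (-2, 4) to the farthest point.
Squared distances: 29, 49, 40, 4, 26.
Maximum is 49, attained at (-2, -3).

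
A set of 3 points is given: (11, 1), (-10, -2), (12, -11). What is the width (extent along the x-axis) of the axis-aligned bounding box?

max x = 12, min x = -10, so width = 22.

22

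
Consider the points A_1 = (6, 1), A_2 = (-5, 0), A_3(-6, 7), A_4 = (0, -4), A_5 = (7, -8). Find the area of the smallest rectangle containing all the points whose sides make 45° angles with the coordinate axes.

In coordinates u = x + y, v = x − y the rectangle is axis-aligned; the map (x,y)→(u,v) scales areas by 2.
u-values: 7, -5, 1, -4, -1; range = 7 − (-5) = 12.
v-values: 5, -5, -13, 4, 15; range = 15 − (-13) = 28.
Area = (12 × 28) / 2 = 168.

168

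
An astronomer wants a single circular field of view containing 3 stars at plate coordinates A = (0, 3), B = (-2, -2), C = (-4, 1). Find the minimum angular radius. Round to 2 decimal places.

Side lengths²: AB² = 29, AC² = 20, BC² = 13.
Since AB² = 29 < 20 + 13 = 33, the triangle is acute, so the smallest enclosing circle is the circumcircle.
Circumcentre = (-1.3125, 0.625), r² = 7.36328125.
r = √(7.36328125) ≈ 2.71.

2.71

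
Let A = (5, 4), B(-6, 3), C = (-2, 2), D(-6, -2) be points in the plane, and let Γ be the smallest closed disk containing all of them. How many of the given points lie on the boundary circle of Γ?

The minimum enclosing circle of a finite set is fixed by two of the points (as a diameter) or three (as a circumcircle).
The farthest pair is A–D with squared distance 157. The circle on this segment as diameter has centre (-0.5, 1) and r² = 157/4 = 39.25.
Check B: distance² to centre = 34.25 ≤ 39.25, so it lies inside.
All remaining points lie in this disk, and no smaller disk contains both endpoints, so this is the minimum enclosing circle.
The points at distance exactly r from the centre are A, D — 2 points.

2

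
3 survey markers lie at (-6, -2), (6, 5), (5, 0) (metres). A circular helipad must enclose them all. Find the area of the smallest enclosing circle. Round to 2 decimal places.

Call the three points A, B, C in the order given.
Side lengths²: AB² = 193, AC² = 125, BC² = 26.
Since AB² = 193 ≥ 125 + 26 = 151, the angle opposite AB is not acute, so the smallest enclosing circle has AB as diameter.
Centre = midpoint of AB = (0, 1.5), r² = 193/4 = 48.25.
Area = π·r² = π·48.25 ≈ 151.58.

151.58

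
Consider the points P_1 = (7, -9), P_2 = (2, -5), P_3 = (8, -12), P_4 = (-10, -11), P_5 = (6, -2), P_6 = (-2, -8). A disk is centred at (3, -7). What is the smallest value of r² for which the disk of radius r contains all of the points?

The required radius is the distance from (3, -7) to the farthest point.
Squared distances: 20, 5, 50, 185, 34, 26.
Maximum is 185, attained at P_4.

185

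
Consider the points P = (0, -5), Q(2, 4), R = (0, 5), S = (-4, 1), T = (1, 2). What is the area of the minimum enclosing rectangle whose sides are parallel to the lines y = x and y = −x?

55

In coordinates u = x + y, v = x − y the rectangle is axis-aligned; the map (x,y)→(u,v) scales areas by 2.
u-values: -5, 6, 5, -3, 3; range = 6 − (-5) = 11.
v-values: 5, -2, -5, -5, -1; range = 5 − (-5) = 10.
Area = (11 × 10) / 2 = 55.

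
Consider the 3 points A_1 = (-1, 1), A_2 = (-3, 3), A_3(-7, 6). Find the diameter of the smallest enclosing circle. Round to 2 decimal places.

7.81

Side lengths²: A_1A_2² = 8, A_1A_3² = 61, A_2A_3² = 25.
Since A_1A_3² = 61 ≥ 25 + 8 = 33, the angle opposite A_1A_3 is not acute, so the smallest enclosing circle has A_1A_3 as diameter.
Centre = midpoint of A_1A_3 = (-4, 3.5), r² = 61/4 = 15.25.
Diameter = 2r = 2√(15.25) ≈ 7.81.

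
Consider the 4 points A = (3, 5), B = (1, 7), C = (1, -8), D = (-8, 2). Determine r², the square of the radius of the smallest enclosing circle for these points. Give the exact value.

A smallest enclosing disk is always determined by at most three of the input points on its boundary.
The minimum enclosing circle is determined by three boundary points: B, C, D.
Their circumcentre is (-13/18, -0.5) with r² = 9593/162.
The farthest remaining point A is at distance² 7145/162 ≤ 9593/162.

9593/162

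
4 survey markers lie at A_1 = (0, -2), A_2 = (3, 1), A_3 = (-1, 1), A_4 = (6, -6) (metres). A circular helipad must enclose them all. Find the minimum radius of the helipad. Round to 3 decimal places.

4.950

The farthest pair is A_3–A_4 with squared distance 98. The circle on this segment as diameter has centre (2.5, -2.5) and r² = 98/4 = 24.5.
Check A_1: distance² to centre = 6.5 ≤ 24.5, so it lies inside.
All remaining points lie in this disk, and no smaller disk contains both endpoints, so this is the minimum enclosing circle.
r = √(24.5) ≈ 4.950.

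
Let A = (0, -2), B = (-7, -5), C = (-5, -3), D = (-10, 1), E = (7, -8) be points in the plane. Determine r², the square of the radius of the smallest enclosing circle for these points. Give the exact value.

The farthest pair is D–E with squared distance 370. The circle on this segment as diameter has centre (-1.5, -3.5) and r² = 370/4 = 92.5.
Check A: distance² to centre = 4.5 ≤ 92.5, so it lies inside.
All remaining points lie in this disk, and no smaller disk contains both endpoints, so this is the minimum enclosing circle.

92.5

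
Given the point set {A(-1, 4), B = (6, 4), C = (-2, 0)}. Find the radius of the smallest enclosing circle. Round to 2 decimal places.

4.47

Side lengths²: AB² = 49, AC² = 17, BC² = 80.
Since BC² = 80 ≥ 49 + 17 = 66, the angle opposite BC is not acute, so the smallest enclosing circle has BC as diameter.
Centre = midpoint of BC = (2, 2), r² = 80/4 = 20.
r = √20 ≈ 4.47.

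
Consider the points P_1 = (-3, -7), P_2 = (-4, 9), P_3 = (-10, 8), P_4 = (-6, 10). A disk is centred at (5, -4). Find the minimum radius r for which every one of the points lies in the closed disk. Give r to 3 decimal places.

19.209

The required radius is the distance from (5, -4) to the farthest point.
Squared distances: 73, 250, 369, 317.
Maximum is 369, attained at P_3.
r = √369 ≈ 19.209.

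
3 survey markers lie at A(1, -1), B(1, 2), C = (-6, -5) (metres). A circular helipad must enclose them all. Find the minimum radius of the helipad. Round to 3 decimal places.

4.950

Side lengths²: AB² = 9, AC² = 65, BC² = 98.
Since BC² = 98 ≥ 65 + 9 = 74, the angle opposite BC is not acute, so the smallest enclosing circle has BC as diameter.
Centre = midpoint of BC = (-2.5, -1.5), r² = 98/4 = 24.5.
r = √(24.5) ≈ 4.950.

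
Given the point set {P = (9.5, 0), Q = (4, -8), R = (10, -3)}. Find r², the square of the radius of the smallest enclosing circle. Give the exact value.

23.5625

Side lengths²: PQ² = 94.25, PR² = 9.25, QR² = 61.
Since PQ² = 94.25 ≥ 61 + 9.25 = 70.25, the angle opposite PQ is not acute, so the smallest enclosing circle has PQ as diameter.
Centre = midpoint of PQ = (6.75, -4), r² = 94.25/4 = 23.5625.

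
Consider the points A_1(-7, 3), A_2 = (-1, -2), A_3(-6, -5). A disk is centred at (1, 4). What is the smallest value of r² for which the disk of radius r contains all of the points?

130

The required radius is the distance from (1, 4) to the farthest point.
Squared distances: 65, 40, 130.
Maximum is 130, attained at A_3.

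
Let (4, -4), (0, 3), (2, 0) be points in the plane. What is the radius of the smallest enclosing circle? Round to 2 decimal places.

4.03

Call the three points A, B, C in the order given.
Side lengths²: AB² = 65, AC² = 20, BC² = 13.
Since AB² = 65 ≥ 20 + 13 = 33, the angle opposite AB is not acute, so the smallest enclosing circle has AB as diameter.
Centre = midpoint of AB = (2, -0.5), r² = 65/4 = 16.25.
r = √(16.25) ≈ 4.03.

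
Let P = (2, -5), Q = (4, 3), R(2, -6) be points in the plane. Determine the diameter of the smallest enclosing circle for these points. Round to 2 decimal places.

Side lengths²: PQ² = 68, PR² = 1, QR² = 85.
Since QR² = 85 ≥ 68 + 1 = 69, the angle opposite QR is not acute, so the smallest enclosing circle has QR as diameter.
Centre = midpoint of QR = (3, -1.5), r² = 85/4 = 21.25.
Diameter = 2r = 2√(21.25) ≈ 9.22.

9.22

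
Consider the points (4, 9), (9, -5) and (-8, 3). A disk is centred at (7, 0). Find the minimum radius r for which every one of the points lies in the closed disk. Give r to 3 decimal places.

15.297

The required radius is the distance from (7, 0) to the farthest point.
Squared distances: 90, 29, 234.
Maximum is 234, attained at (-8, 3).
r = √234 ≈ 15.297.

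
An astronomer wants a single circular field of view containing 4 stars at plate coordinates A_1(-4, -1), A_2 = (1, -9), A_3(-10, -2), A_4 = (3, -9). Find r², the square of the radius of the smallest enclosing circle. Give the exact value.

A smallest enclosing disk is always determined by at most three of the input points on its boundary.
The farthest pair is A_3–A_4 with squared distance 218. The circle on this segment as diameter has centre (-3.5, -5.5) and r² = 218/4 = 54.5.
Check A_1: distance² to centre = 20.5 ≤ 54.5, so it lies inside.
All remaining points lie in this disk, and no smaller disk contains both endpoints, so this is the minimum enclosing circle.

54.5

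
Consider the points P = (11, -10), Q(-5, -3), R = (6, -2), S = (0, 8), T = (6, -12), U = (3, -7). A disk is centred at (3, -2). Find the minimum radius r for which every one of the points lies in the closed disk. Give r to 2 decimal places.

The required radius is the distance from (3, -2) to the farthest point.
Squared distances: 128, 65, 9, 109, 109, 25.
Maximum is 128, attained at P.
r = √128 ≈ 11.31.

11.31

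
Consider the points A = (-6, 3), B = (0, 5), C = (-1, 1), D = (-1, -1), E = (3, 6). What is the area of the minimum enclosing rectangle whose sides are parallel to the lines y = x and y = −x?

In coordinates u = x + y, v = x − y the rectangle is axis-aligned; the map (x,y)→(u,v) scales areas by 2.
u-values: -3, 5, 0, -2, 9; range = 9 − (-3) = 12.
v-values: -9, -5, -2, 0, -3; range = 0 − (-9) = 9.
Area = (12 × 9) / 2 = 54.

54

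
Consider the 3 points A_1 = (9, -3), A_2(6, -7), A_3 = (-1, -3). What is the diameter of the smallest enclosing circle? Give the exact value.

Side lengths²: A_1A_2² = 25, A_1A_3² = 100, A_2A_3² = 65.
Since A_1A_3² = 100 ≥ 65 + 25 = 90, the angle opposite A_1A_3 is not acute, so the smallest enclosing circle has A_1A_3 as diameter.
Centre = midpoint of A_1A_3 = (4, -3), r² = 100/4 = 25.
Diameter = 2r = 2√25 = 10.

10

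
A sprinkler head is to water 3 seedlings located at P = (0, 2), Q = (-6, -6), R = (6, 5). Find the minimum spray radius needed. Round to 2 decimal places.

Side lengths²: PQ² = 100, PR² = 45, QR² = 265.
Since QR² = 265 ≥ 100 + 45 = 145, the angle opposite QR is not acute, so the smallest enclosing circle has QR as diameter.
Centre = midpoint of QR = (0, -0.5), r² = 265/4 = 66.25.
r = √(66.25) ≈ 8.14.

8.14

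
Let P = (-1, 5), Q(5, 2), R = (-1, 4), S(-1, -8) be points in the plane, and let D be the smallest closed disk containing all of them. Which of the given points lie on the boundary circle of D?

By Welzl's lemma the MEC is supported by two points (diametrically opposite) or three points (on a circumcircle).
The minimum enclosing circle is determined by three boundary points: P, Q, S.
Their circumcentre is (-0.5, -1.5) with r² = 42.5.
The farthest remaining point R is at distance² 30.5 ≤ 42.5.
The points at distance exactly r from the centre are P, Q, S — 3 points.

P, Q, S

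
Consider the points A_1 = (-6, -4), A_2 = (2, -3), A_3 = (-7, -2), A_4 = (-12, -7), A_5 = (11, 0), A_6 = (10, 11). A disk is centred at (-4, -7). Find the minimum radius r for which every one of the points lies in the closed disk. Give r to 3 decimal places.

22.804

The required radius is the distance from (-4, -7) to the farthest point.
Squared distances: 13, 52, 34, 64, 274, 520.
Maximum is 520, attained at A_6.
r = √520 ≈ 22.804.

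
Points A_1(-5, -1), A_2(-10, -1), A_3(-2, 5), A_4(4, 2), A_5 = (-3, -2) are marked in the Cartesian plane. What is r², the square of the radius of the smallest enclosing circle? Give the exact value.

A smallest enclosing disk is always determined by at most three of the input points on its boundary.
The farthest pair is A_2–A_4 with squared distance 205. The circle on this segment as diameter has centre (-3, 0.5) and r² = 205/4 = 51.25.
Check A_1: distance² to centre = 6.25 ≤ 51.25, so it lies inside.
All remaining points lie in this disk, and no smaller disk contains both endpoints, so this is the minimum enclosing circle.

51.25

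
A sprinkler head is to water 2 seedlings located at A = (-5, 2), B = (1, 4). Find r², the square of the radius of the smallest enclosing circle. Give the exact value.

10

The smallest circle enclosing two points has them as diameter endpoints.
Centre = midpoint = (-2, 3); r² = |AB|²/4 = 40/4 = 10.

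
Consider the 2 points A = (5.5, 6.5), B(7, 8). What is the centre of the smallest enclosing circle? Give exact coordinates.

(6.25, 7.25)

The smallest circle enclosing two points has them as diameter endpoints.
Centre = midpoint = (6.25, 7.25); r² = |AB|²/4 = 4.5/4 = 1.125.
Centre = (6.25, 7.25).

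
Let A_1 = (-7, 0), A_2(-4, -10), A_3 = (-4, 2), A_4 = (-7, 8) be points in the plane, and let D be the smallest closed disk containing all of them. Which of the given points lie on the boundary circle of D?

A_2, A_4

The farthest pair is A_2–A_4 with squared distance 333. The circle on this segment as diameter has centre (-5.5, -1) and r² = 333/4 = 83.25.
Check A_1: distance² to centre = 3.25 ≤ 83.25, so it lies inside.
All remaining points lie in this disk, and no smaller disk contains both endpoints, so this is the minimum enclosing circle.
The points at distance exactly r from the centre are A_2, A_4 — 2 points.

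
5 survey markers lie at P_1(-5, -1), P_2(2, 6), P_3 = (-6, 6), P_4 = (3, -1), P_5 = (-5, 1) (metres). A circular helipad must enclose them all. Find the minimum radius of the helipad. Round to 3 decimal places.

The minimum enclosing circle of a finite set is fixed by two of the points (as a diameter) or three (as a circumcircle).
The farthest pair is P_3–P_4 with squared distance 130. The circle on this segment as diameter has centre (-1.5, 2.5) and r² = 130/4 = 32.5.
Check P_1: distance² to centre = 24.5 ≤ 32.5, so it lies inside.
All remaining points lie in this disk, and no smaller disk contains both endpoints, so this is the minimum enclosing circle.
r = √(32.5) ≈ 5.701.

5.701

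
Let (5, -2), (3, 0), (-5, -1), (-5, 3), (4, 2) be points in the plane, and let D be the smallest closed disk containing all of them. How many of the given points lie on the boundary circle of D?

2

A smallest enclosing disk is always determined by at most three of the input points on its boundary.
The farthest pair is (5, -2)–(-5, 3) with squared distance 125. The circle on this segment as diameter has centre (0, 0.5) and r² = 125/4 = 31.25.
Check (3, 0): distance² to centre = 9.25 ≤ 31.25, so it lies inside.
All remaining points lie in this disk, and no smaller disk contains both endpoints, so this is the minimum enclosing circle.
The points at distance exactly r from the centre are (5, -2), (-5, 3) — 2 points.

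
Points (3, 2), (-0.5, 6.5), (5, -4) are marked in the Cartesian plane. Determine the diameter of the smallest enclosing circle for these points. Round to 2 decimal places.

Call the three points A, B, C in the order given.
Side lengths²: AB² = 32.5, AC² = 40, BC² = 140.5.
Since BC² = 140.5 ≥ 40 + 32.5 = 72.5, the angle opposite BC is not acute, so the smallest enclosing circle has BC as diameter.
Centre = midpoint of BC = (2.25, 1.25), r² = 140.5/4 = 35.125.
Diameter = 2r = 2√(35.125) ≈ 11.85.

11.85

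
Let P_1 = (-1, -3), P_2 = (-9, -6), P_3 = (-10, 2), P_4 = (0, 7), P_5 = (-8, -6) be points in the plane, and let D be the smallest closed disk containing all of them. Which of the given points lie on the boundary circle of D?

P_2, P_4

The farthest pair is P_2–P_4 with squared distance 250. The circle on this segment as diameter has centre (-4.5, 0.5) and r² = 250/4 = 62.5.
Check P_1: distance² to centre = 24.5 ≤ 62.5, so it lies inside.
All remaining points lie in this disk, and no smaller disk contains both endpoints, so this is the minimum enclosing circle.
The points at distance exactly r from the centre are P_2, P_4 — 2 points.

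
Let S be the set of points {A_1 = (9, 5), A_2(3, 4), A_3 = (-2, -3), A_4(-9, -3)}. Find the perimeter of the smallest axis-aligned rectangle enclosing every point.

52

Width = max x − min x = 9 − (-9) = 18.
Height = max y − min y = 5 − (-3) = 8.
Perimeter = 2(18 + 8) = 52.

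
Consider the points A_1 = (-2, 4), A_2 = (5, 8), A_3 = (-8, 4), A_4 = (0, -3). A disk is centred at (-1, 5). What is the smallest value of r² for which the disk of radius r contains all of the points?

The required radius is the distance from (-1, 5) to the farthest point.
Squared distances: 2, 45, 50, 65.
Maximum is 65, attained at A_4.

65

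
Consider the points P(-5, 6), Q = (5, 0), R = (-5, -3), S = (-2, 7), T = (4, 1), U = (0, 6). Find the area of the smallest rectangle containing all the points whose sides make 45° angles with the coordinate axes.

In coordinates u = x + y, v = x − y the rectangle is axis-aligned; the map (x,y)→(u,v) scales areas by 2.
u-values: 1, 5, -8, 5, 5, 6; range = 6 − (-8) = 14.
v-values: -11, 5, -2, -9, 3, -6; range = 5 − (-11) = 16.
Area = (14 × 16) / 2 = 112.

112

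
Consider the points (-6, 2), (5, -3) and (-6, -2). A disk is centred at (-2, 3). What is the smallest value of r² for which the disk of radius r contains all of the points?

The required radius is the distance from (-2, 3) to the farthest point.
Squared distances: 17, 85, 41.
Maximum is 85, attained at (5, -3).

85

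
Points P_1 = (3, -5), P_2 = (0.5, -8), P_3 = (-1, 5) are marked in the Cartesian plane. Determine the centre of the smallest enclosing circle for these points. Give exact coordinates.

(-0.25, -1.5)

Side lengths²: P_1P_2² = 15.25, P_1P_3² = 116, P_2P_3² = 171.25.
Since P_2P_3² = 171.25 ≥ 116 + 15.25 = 131.25, the angle opposite P_2P_3 is not acute, so the smallest enclosing circle has P_2P_3 as diameter.
Centre = midpoint of P_2P_3 = (-0.25, -1.5), r² = 171.25/4 = 42.8125.
Centre = (-0.25, -1.5).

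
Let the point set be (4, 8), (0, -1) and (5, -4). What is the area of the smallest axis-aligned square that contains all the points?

The bounding box has width 5 and height 12.
An axis-aligned square enclosing the set must have side ≥ max(width, height).
So the minimum side is max(5, 12) = 12.
Area = 12² = 144.

144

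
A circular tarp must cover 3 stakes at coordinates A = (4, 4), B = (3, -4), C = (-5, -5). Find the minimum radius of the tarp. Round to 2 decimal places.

6.36

Side lengths²: AB² = 65, AC² = 162, BC² = 65.
Since AC² = 162 ≥ 65 + 65 = 130, the angle opposite AC is not acute, so the smallest enclosing circle has AC as diameter.
Centre = midpoint of AC = (-0.5, -0.5), r² = 162/4 = 40.5.
r = √(40.5) ≈ 6.36.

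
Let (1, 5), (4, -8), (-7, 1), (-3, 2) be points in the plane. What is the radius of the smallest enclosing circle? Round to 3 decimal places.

7.310

The minimum enclosing circle is determined by three boundary points: (1, 5), (4, -8), (-7, 1).
Their circumcentre is (-12/29, -63/29) with r² = 44945/841.
The farthest remaining point (-3, 2) is at distance² 20266/841 ≤ 44945/841.
r = √(44945/841) ≈ 7.310.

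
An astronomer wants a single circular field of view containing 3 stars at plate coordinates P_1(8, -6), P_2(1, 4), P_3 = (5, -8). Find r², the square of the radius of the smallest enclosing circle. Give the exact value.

9685/242

Side lengths²: P_1P_2² = 149, P_1P_3² = 13, P_2P_3² = 160.
Since P_2P_3² = 160 < 149 + 13 = 162, the triangle is acute, so the smallest enclosing circle is the circumcircle.
Circumcentre = (69/22, -43/22), r² = 9685/242.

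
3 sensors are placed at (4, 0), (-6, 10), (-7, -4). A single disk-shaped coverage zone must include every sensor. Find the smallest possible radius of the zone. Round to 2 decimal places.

7.74

Call the three points A, B, C in the order given.
Side lengths²: AB² = 200, AC² = 137, BC² = 197.
Since AB² = 200 < 197 + 137 = 334, the triangle is acute, so the smallest enclosing circle is the circumcircle.
Circumcentre = (-97/30, 83/30), r² = 26989/450.
r = √(26989/450) ≈ 7.74.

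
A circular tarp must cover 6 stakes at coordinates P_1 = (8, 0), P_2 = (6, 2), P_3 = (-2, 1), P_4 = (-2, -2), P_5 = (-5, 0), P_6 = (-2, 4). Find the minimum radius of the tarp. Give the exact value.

6.5

A smallest enclosing disk is always determined by at most three of the input points on its boundary.
The farthest pair is P_1–P_5 with squared distance 169. The circle on this segment as diameter has centre (1.5, 0) and r² = 169/4 = 42.25.
Check P_2: distance² to centre = 24.25 ≤ 42.25, so it lies inside.
All remaining points lie in this disk, and no smaller disk contains both endpoints, so this is the minimum enclosing circle.
r = √(42.25) = 6.5.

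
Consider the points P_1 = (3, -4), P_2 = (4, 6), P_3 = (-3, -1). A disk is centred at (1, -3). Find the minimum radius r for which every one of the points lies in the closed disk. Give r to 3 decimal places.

The required radius is the distance from (1, -3) to the farthest point.
Squared distances: 5, 90, 20.
Maximum is 90, attained at P_2.
r = √90 ≈ 9.487.

9.487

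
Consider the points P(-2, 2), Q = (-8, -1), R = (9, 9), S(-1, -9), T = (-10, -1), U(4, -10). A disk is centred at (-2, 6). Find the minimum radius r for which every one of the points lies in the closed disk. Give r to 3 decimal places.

17.088

The required radius is the distance from (-2, 6) to the farthest point.
Squared distances: 16, 85, 130, 226, 113, 292.
Maximum is 292, attained at U.
r = √292 ≈ 17.088.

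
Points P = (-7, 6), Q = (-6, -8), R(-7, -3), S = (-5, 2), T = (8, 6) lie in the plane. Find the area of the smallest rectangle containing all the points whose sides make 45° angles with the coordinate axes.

In coordinates u = x + y, v = x − y the rectangle is axis-aligned; the map (x,y)→(u,v) scales areas by 2.
u-values: -1, -14, -10, -3, 14; range = 14 − (-14) = 28.
v-values: -13, 2, -4, -7, 2; range = 2 − (-13) = 15.
Area = (28 × 15) / 2 = 210.

210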